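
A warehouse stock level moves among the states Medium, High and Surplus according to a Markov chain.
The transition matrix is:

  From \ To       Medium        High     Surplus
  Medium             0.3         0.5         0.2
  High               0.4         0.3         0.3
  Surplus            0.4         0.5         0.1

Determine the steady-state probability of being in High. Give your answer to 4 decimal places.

Let the stationary distribution be π with π = πP and π_1 + π_2 + π_3 = 1.
π_1 = 0.3·π_1 + 0.4·π_2 + 0.4·π_3
π_2 = 0.5·π_1 + 0.3·π_2 + 0.5·π_3
Solving with the normalization constraint gives π = (0.3636, 0.4167, 0.2197).
So the stationary probability of High is 0.4167.

0.4167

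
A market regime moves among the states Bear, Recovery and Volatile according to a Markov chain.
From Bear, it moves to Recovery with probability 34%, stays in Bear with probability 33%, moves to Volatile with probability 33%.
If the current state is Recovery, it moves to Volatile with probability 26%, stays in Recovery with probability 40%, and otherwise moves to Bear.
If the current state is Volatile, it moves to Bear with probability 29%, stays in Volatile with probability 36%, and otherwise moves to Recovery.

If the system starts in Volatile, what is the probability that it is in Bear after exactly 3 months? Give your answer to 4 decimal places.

0.3210

Propagate the distribution vector 3 months from Volatile.
After 0 months: (0.0000, 0.0000, 1.0000)
After 1 month: (0.2900, 0.3500, 0.3600)
After 2 months: (0.3191, 0.3646, 0.3163)
After 3 months: (0.3210, 0.3650, 0.3140)
P(in Bear after 3 months) = 0.3210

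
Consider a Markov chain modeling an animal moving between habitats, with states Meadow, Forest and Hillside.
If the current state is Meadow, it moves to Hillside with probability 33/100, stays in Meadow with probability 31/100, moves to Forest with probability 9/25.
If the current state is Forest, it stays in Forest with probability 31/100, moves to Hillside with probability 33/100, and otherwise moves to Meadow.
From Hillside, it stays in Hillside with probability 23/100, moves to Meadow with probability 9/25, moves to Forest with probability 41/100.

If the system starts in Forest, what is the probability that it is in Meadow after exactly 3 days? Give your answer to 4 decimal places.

0.3429

Propagate the distribution vector 3 days from Forest.
After 0 days: (0.0000, 1.0000, 0.0000)
After 1 day: (0.3600, 0.3100, 0.3300)
After 2 days: (0.3420, 0.3610, 0.2970)
After 3 days: (0.3429, 0.3568, 0.3003)
P(in Meadow after 3 days) = 0.3429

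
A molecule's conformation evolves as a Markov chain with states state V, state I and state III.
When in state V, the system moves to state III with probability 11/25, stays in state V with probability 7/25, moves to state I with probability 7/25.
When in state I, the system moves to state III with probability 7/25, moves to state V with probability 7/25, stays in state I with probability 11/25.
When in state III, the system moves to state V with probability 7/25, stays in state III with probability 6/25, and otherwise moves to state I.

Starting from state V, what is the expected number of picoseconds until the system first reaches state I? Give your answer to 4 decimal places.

2.8302

Let t(s) be the expected number of picoseconds to first reach state I from state s, with t(state I) = 0. Conditioning on the first picosecond:
t(state V) = 1 + 0.28·t(state V) + 0.44·t(state III)
t(state III) = 1 + 0.28·t(state V) + 0.24·t(state III)
Solving: t(state V) = 2.8302, t(state III) = 2.3585.
Expected picoseconds from state V to state I: 2.8302.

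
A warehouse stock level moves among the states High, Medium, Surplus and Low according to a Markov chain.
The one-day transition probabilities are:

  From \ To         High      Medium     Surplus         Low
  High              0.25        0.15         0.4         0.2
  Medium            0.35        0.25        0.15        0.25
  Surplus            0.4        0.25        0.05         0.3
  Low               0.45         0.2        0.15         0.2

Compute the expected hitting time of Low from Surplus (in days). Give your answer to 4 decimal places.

3.9162

Let t(s) be the expected number of days to first reach Low from state s, with t(Low) = 0. Conditioning on the first day:
t(High) = 1 + 0.25·t(High) + 0.15·t(Medium) + 0.4·t(Surplus)
t(Medium) = 1 + 0.35·t(High) + 0.25·t(Medium) + 0.15·t(Surplus)
t(Surplus) = 1 + 0.4·t(High) + 0.25·t(Medium) + 0.05·t(Surplus)
Solving: t(High) = 4.2411, t(Medium) = 4.0958, t(Surplus) = 3.9162.
Expected days from Surplus to Low: 3.9162.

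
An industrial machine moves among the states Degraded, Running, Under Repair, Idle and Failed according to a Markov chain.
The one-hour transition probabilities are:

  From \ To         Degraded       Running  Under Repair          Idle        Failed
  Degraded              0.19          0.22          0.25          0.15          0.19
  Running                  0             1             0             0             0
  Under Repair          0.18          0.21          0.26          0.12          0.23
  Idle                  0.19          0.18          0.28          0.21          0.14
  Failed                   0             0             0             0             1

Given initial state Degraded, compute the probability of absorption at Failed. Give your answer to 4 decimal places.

0.4769

Let h(s) be the probability of absorption at Failed starting from transient state s. Then h(Failed) = 1 and h(Running) = 0. By first-step analysis:
h(Degraded) = 0.19·h(Degraded) + 0.22·0 + 0.25·h(Under Repair) + 0.15·h(Idle) + 0.19·1
h(Under Repair) = 0.18·h(Degraded) + 0.21·0 + 0.26·h(Under Repair) + 0.12·h(Idle) + 0.23·1
h(Idle) = 0.19·h(Degraded) + 0.18·0 + 0.28·h(Under Repair) + 0.21·h(Idle) + 0.14·1
Solving: h(Degraded) = 0.4769, h(Under Repair) = 0.5031, h(Idle) = 0.4702.
Starting from Degraded, the probability is 0.4769.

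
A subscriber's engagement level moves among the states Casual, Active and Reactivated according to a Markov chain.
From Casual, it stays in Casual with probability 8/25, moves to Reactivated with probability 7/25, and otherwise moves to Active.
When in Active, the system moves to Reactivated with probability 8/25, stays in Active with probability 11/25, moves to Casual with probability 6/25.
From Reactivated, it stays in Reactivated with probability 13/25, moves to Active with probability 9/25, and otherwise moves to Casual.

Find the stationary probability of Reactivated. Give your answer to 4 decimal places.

0.3895

Let the stationary distribution be π with π = πP and π_1 + π_2 + π_3 = 1.
π_1 = 0.32·π_1 + 0.24·π_2 + 0.12·π_3
π_2 = 0.4·π_1 + 0.44·π_2 + 0.36·π_3
Solving with the normalization constraint gives π = (0.2101, 0.4004, 0.3895).
So the stationary probability of Reactivated is 0.3895.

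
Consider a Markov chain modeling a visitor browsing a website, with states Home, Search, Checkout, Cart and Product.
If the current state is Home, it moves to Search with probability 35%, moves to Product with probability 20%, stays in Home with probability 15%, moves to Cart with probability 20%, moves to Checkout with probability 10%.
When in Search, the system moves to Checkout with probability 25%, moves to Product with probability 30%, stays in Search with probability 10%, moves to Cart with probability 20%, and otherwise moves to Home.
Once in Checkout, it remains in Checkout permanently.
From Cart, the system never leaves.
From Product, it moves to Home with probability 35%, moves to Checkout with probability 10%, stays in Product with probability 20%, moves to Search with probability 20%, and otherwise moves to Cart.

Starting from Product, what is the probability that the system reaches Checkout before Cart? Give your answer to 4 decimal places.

Let h(s) be the probability of absorption at Checkout starting from transient state s. Then h(Checkout) = 1 and h(Cart) = 0. By first-step analysis:
h(Home) = 0.15·h(Home) + 0.35·h(Search) + 0.1·1 + 0.2·0 + 0.2·h(Product)
h(Search) = 0.15·h(Home) + 0.1·h(Search) + 0.25·1 + 0.2·0 + 0.3·h(Product)
h(Product) = 0.35·h(Home) + 0.2·h(Search) + 0.1·1 + 0.15·0 + 0.2·h(Product)
Solving: h(Home) = 0.4223, h(Search) = 0.4924, h(Product) = 0.4328.
Starting from Product, the probability is 0.4328.

0.4328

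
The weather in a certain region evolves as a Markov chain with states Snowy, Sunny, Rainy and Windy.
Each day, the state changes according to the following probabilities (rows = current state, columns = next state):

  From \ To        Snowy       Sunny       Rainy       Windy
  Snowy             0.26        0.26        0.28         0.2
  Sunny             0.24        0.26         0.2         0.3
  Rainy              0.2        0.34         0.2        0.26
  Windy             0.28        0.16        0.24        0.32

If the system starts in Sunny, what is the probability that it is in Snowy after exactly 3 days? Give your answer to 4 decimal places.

Propagate the distribution vector 3 days from Sunny.
After 0 days: (0.0000, 1.0000, 0.0000, 0.0000)
After 1 day: (0.2400, 0.2600, 0.2000, 0.3000)
After 2 days: (0.2488, 0.2460, 0.2312, 0.2740)
After 3 days: (0.2467, 0.2511, 0.2309, 0.2714)
P(in Snowy after 3 days) = 0.2467

0.2467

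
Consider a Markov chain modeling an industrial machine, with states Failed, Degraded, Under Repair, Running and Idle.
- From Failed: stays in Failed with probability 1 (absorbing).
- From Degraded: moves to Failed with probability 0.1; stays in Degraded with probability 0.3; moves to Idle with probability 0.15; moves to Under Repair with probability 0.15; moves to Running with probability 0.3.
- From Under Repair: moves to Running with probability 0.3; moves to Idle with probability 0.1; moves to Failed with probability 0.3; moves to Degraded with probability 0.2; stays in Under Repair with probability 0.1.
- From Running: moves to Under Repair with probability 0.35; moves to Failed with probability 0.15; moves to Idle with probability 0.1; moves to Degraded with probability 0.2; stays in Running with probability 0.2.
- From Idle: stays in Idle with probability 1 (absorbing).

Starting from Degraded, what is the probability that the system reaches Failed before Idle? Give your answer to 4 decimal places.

Let h(s) be the probability of absorption at Failed starting from transient state s. Then h(Failed) = 1 and h(Idle) = 0. By first-step analysis:
h(Degraded) = 0.1·1 + 0.3·h(Degraded) + 0.15·h(Under Repair) + 0.3·h(Running) + 0.15·0
h(Under Repair) = 0.3·1 + 0.2·h(Degraded) + 0.1·h(Under Repair) + 0.3·h(Running) + 0.1·0
h(Running) = 0.15·1 + 0.2·h(Degraded) + 0.35·h(Under Repair) + 0.2·h(Running) + 0.1·0
Solving: h(Degraded) = 0.5465, h(Under Repair) = 0.6589, h(Running) = 0.6124.
Starting from Degraded, the probability is 0.5465.

0.5465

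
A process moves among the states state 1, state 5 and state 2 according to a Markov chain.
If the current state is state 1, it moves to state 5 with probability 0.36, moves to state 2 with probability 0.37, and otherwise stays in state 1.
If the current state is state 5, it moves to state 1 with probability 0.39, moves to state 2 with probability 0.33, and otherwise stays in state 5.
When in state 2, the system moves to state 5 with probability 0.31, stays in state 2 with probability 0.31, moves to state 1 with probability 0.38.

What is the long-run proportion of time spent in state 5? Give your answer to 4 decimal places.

Let the stationary distribution be π with π = πP and π_1 + π_2 + π_3 = 1.
π_1 = 0.27·π_1 + 0.39·π_2 + 0.38·π_3
π_2 = 0.36·π_1 + 0.28·π_2 + 0.31·π_3
Solving with the normalization constraint gives π = (0.3452, 0.3177, 0.3371).
So the stationary probability of state 5 is 0.3177.

0.3177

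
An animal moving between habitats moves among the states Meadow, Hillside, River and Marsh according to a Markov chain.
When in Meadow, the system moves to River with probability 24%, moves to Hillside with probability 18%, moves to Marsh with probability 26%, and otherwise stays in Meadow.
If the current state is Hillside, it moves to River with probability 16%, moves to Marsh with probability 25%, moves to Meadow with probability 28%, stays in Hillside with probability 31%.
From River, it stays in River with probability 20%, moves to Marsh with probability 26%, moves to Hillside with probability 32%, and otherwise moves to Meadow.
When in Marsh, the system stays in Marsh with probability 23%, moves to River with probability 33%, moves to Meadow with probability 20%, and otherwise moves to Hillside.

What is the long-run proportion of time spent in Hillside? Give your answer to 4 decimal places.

0.2615

Let the stationary distribution be π with π = πP and π_1 + π_2 + π_3 + π_4 = 1.
π_1 = 0.32·π_1 + 0.28·π_2 + 0.22·π_3 + 0.2·π_4
π_2 = 0.18·π_1 + 0.31·π_2 + 0.32·π_3 + 0.24·π_4
π_3 = 0.24·π_1 + 0.16·π_2 + 0.2·π_3 + 0.33·π_4
Solving with the normalization constraint gives π = (0.2563, 0.2615, 0.2323, 0.2499).
So the stationary probability of Hillside is 0.2615.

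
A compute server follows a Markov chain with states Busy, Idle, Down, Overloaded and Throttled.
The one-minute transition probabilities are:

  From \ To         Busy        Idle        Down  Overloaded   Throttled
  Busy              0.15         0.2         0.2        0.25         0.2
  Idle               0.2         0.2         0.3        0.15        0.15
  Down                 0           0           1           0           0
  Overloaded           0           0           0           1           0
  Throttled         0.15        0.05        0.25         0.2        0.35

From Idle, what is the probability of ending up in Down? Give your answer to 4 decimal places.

0.6044

Let h(s) be the probability of absorption at Down starting from transient state s. Then h(Down) = 1 and h(Overloaded) = 0. By first-step analysis:
h(Busy) = 0.15·h(Busy) + 0.2·h(Idle) + 0.2·1 + 0.25·0 + 0.2·h(Throttled)
h(Idle) = 0.2·h(Busy) + 0.2·h(Idle) + 0.3·1 + 0.15·0 + 0.15·h(Throttled)
h(Throttled) = 0.15·h(Busy) + 0.05·h(Idle) + 0.25·1 + 0.2·0 + 0.35·h(Throttled)
Solving: h(Busy) = 0.5064, h(Idle) = 0.6044, h(Throttled) = 0.5480.
Starting from Idle, the probability is 0.6044.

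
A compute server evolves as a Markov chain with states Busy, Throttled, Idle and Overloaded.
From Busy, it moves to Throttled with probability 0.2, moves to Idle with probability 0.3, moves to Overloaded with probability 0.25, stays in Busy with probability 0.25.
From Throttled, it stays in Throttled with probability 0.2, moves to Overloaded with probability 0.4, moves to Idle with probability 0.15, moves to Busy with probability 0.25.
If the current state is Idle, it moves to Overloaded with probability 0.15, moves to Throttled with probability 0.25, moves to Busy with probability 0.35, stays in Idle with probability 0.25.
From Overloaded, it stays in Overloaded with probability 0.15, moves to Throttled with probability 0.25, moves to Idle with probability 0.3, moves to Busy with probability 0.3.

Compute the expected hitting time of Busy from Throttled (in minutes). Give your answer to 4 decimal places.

3.5068

Let t(s) be the expected number of minutes to first reach Busy from state s, with t(Busy) = 0. Conditioning on the first minute:
t(Throttled) = 1 + 0.2·t(Throttled) + 0.15·t(Idle) + 0.4·t(Overloaded)
t(Idle) = 1 + 0.25·t(Throttled) + 0.25·t(Idle) + 0.15·t(Overloaded)
t(Overloaded) = 1 + 0.25·t(Throttled) + 0.3·t(Idle) + 0.15·t(Overloaded)
Solving: t(Throttled) = 3.5068, t(Idle) = 3.1674, t(Overloaded) = 3.3258.
Expected minutes from Throttled to Busy: 3.5068.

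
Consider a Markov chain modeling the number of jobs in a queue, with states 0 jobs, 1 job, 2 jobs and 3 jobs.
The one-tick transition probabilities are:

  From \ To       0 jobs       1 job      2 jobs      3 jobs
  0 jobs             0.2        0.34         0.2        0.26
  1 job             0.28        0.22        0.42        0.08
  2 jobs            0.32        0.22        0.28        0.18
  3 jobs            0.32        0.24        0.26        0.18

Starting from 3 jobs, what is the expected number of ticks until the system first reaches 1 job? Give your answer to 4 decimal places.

3.7934

Let t(s) be the expected number of ticks to first reach 1 job from state s, with t(1 job) = 0. Conditioning on the first tick:
t(0 jobs) = 1 + 0.2·t(0 jobs) + 0.2·t(2 jobs) + 0.26·t(3 jobs)
t(2 jobs) = 1 + 0.32·t(0 jobs) + 0.28·t(2 jobs) + 0.18·t(3 jobs)
t(3 jobs) = 1 + 0.32·t(0 jobs) + 0.26·t(2 jobs) + 0.18·t(3 jobs)
Solving: t(0 jobs) = 3.4506, t(2 jobs) = 3.8708, t(3 jobs) = 3.7934.
Expected ticks from 3 jobs to 1 job: 3.7934.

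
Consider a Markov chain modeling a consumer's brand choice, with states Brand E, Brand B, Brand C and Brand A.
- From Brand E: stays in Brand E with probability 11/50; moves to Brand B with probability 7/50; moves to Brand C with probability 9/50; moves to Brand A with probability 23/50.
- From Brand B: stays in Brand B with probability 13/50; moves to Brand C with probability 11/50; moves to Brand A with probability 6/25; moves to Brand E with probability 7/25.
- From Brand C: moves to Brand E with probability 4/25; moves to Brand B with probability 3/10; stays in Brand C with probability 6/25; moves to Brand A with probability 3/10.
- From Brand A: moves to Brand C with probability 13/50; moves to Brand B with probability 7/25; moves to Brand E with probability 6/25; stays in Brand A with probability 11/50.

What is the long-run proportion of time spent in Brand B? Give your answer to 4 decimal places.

Let the stationary distribution be π with π = πP and π_1 + π_2 + π_3 + π_4 = 1.
π_1 = 0.22·π_1 + 0.28·π_2 + 0.16·π_3 + 0.24·π_4
π_2 = 0.14·π_1 + 0.26·π_2 + 0.3·π_3 + 0.28·π_4
π_3 = 0.18·π_1 + 0.22·π_2 + 0.24·π_3 + 0.26·π_4
Solving with the normalization constraint gives π = (0.2272, 0.2478, 0.2274, 0.2977).
So the stationary probability of Brand B is 0.2478.

0.2478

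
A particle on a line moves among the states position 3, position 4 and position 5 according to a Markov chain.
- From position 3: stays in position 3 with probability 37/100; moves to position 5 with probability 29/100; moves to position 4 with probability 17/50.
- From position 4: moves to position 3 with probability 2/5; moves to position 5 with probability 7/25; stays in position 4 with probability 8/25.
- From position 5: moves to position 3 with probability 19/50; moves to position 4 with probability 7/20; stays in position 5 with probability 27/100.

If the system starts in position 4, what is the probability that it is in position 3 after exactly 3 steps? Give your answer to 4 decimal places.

Propagate the distribution vector 3 steps from position 4.
After 0 steps: (0.0000, 1.0000, 0.0000)
After 1 step: (0.4000, 0.3200, 0.2800)
After 2 steps: (0.3824, 0.3364, 0.2812)
After 3 steps: (0.3829, 0.3361, 0.2810)
P(in position 3 after 3 steps) = 0.3829

0.3829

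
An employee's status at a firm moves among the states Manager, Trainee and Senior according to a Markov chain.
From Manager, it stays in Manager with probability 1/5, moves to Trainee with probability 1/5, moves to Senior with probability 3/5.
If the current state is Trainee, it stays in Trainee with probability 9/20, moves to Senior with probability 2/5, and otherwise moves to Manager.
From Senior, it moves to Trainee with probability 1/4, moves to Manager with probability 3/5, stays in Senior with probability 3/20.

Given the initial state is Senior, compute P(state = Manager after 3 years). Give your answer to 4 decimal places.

0.3795

Propagate the distribution vector 3 years from Senior.
After 0 years: (0.0000, 0.0000, 1.0000)
After 1 year: (0.6000, 0.2500, 0.1500)
After 2 years: (0.2475, 0.2700, 0.4825)
After 3 years: (0.3795, 0.2916, 0.3289)
P(in Manager after 3 years) = 0.3795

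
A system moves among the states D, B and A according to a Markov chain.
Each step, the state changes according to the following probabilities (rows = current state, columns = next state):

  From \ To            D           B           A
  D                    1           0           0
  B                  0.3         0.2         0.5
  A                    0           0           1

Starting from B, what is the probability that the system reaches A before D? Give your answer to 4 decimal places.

0.6250

Let h(s) be the probability of absorption at A starting from transient state s. Then h(A) = 1 and h(D) = 0. By first-step analysis:
h(B) = 0.3·0 + 0.2·h(B) + 0.5·1
Solving: h(B) = 0.6250.
Starting from B, the probability is 0.6250.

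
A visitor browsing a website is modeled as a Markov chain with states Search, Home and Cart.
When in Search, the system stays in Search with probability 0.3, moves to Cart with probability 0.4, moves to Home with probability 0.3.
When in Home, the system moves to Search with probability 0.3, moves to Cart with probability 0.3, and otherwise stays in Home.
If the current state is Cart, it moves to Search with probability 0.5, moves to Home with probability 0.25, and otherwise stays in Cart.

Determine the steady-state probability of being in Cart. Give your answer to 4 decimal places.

Let the stationary distribution be π with π = πP and π_1 + π_2 + π_3 = 1.
π_1 = 0.3·π_1 + 0.3·π_2 + 0.5·π_3
π_2 = 0.3·π_1 + 0.4·π_2 + 0.25·π_3
Solving with the normalization constraint gives π = (0.3641, 0.3155, 0.3204).
So the stationary probability of Cart is 0.3204.

0.3204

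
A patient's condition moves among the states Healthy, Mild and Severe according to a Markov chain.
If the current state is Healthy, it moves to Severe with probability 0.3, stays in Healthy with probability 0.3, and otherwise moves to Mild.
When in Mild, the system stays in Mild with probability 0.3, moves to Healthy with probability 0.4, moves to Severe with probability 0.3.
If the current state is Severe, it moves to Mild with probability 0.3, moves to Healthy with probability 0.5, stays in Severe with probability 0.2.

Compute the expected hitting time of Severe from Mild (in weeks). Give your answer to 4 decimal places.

3.3333

Let t(s) be the expected number of weeks to first reach Severe from state s, with t(Severe) = 0. Conditioning on the first week:
t(Healthy) = 1 + 0.3·t(Healthy) + 0.4·t(Mild)
t(Mild) = 1 + 0.4·t(Healthy) + 0.3·t(Mild)
Solving: t(Healthy) = 3.3333, t(Mild) = 3.3333.
Expected weeks from Mild to Severe: 3.3333.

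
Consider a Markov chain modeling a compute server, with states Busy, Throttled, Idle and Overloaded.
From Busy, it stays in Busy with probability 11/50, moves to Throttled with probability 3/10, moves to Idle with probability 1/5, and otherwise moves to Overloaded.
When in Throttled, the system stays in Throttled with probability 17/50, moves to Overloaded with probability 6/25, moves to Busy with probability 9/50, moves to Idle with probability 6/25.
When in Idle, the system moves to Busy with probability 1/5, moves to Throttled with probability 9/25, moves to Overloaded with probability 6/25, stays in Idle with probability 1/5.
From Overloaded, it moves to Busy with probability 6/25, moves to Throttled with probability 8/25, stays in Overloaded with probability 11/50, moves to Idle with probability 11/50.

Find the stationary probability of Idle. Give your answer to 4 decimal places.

Let the stationary distribution be π with π = πP and π_1 + π_2 + π_3 + π_4 = 1.
π_1 = 0.22·π_1 + 0.18·π_2 + 0.2·π_3 + 0.24·π_4
π_2 = 0.3·π_1 + 0.34·π_2 + 0.36·π_3 + 0.32·π_4
π_3 = 0.2·π_1 + 0.24·π_2 + 0.2·π_3 + 0.22·π_4
Solving with the normalization constraint gives π = (0.2073, 0.3312, 0.2181, 0.2434).
So the stationary probability of Idle is 0.2181.

0.2181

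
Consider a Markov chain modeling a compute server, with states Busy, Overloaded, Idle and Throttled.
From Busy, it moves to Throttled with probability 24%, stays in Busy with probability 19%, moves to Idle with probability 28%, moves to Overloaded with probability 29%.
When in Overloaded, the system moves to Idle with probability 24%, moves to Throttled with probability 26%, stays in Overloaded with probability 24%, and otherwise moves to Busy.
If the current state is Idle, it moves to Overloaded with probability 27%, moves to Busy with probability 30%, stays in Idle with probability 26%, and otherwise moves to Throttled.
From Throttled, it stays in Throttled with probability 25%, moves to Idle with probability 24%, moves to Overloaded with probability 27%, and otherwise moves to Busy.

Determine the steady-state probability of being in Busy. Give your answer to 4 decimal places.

0.2482

Let the stationary distribution be π with π = πP and π_1 + π_2 + π_3 + π_4 = 1.
π_1 = 0.19·π_1 + 0.26·π_2 + 0.3·π_3 + 0.24·π_4
π_2 = 0.29·π_1 + 0.24·π_2 + 0.27·π_3 + 0.27·π_4
π_3 = 0.28·π_1 + 0.24·π_2 + 0.26·π_3 + 0.24·π_4
Solving with the normalization constraint gives π = (0.2482, 0.2670, 0.2550, 0.2298).
So the stationary probability of Busy is 0.2482.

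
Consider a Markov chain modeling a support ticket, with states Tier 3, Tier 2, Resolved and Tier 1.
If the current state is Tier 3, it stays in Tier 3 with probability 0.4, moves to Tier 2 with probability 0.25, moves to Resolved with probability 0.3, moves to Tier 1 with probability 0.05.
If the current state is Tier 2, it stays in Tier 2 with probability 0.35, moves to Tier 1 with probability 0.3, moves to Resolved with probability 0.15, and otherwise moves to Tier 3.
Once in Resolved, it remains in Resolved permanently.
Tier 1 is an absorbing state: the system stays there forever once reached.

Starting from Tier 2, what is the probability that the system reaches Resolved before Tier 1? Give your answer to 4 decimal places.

Let h(s) be the probability of absorption at Resolved starting from transient state s. Then h(Resolved) = 1 and h(Tier 1) = 0. By first-step analysis:
h(Tier 3) = 0.4·h(Tier 3) + 0.25·h(Tier 2) + 0.3·1 + 0.05·0
h(Tier 2) = 0.2·h(Tier 3) + 0.35·h(Tier 2) + 0.15·1 + 0.3·0
Solving: h(Tier 3) = 0.6838, h(Tier 2) = 0.4412.
Starting from Tier 2, the probability is 0.4412.

0.4412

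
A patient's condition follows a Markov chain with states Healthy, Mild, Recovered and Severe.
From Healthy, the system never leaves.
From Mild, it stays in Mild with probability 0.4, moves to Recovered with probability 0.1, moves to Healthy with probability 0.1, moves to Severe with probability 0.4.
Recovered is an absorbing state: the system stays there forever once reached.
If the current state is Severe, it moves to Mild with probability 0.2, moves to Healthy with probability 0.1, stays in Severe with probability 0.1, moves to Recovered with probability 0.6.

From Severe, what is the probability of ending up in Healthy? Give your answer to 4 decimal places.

0.1739

Let h(s) be the probability of absorption at Healthy starting from transient state s. Then h(Healthy) = 1 and h(Recovered) = 0. By first-step analysis:
h(Mild) = 0.1·1 + 0.4·h(Mild) + 0.1·0 + 0.4·h(Severe)
h(Severe) = 0.1·1 + 0.2·h(Mild) + 0.6·0 + 0.1·h(Severe)
Solving: h(Mild) = 0.2826, h(Severe) = 0.1739.
Starting from Severe, the probability is 0.1739.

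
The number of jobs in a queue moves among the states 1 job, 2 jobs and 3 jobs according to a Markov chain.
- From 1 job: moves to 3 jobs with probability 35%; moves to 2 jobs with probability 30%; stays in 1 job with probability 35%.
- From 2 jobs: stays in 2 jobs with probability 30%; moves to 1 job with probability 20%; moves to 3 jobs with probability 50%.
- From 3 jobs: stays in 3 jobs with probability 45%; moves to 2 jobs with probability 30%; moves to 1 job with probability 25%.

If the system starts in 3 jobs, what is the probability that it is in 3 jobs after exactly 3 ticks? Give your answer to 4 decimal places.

Propagate the distribution vector 3 ticks from 3 jobs.
After 0 ticks: (0.0000, 0.0000, 1.0000)
After 1 tick: (0.2500, 0.3000, 0.4500)
After 2 ticks: (0.2600, 0.3000, 0.4400)
After 3 ticks: (0.2610, 0.3000, 0.4390)
P(in 3 jobs after 3 ticks) = 0.4390

0.4390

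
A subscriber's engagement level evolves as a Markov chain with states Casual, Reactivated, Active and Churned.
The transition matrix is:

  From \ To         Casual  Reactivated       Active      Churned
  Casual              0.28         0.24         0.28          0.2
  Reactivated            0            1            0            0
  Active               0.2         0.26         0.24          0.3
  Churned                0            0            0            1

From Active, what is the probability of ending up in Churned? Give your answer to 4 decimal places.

0.5212

Let h(s) be the probability of absorption at Churned starting from transient state s. Then h(Churned) = 1 and h(Reactivated) = 0. By first-step analysis:
h(Casual) = 0.28·h(Casual) + 0.24·0 + 0.28·h(Active) + 0.2·1
h(Active) = 0.2·h(Casual) + 0.26·0 + 0.24·h(Active) + 0.3·1
Solving: h(Casual) = 0.4805, h(Active) = 0.5212.
Starting from Active, the probability is 0.5212.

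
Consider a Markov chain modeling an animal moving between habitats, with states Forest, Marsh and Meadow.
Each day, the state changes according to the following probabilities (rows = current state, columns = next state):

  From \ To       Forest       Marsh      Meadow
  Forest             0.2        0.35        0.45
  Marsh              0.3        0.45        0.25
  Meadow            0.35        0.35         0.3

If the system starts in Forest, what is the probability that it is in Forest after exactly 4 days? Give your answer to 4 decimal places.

Propagate the distribution vector 4 days from Forest.
After 0 days: (1.0000, 0.0000, 0.0000)
After 1 day: (0.2000, 0.3500, 0.4500)
After 2 days: (0.3025, 0.3850, 0.3125)
After 3 days: (0.2854, 0.3885, 0.3261)
After 4 days: (0.2878, 0.3889, 0.3234)
P(in Forest after 4 days) = 0.2878

0.2878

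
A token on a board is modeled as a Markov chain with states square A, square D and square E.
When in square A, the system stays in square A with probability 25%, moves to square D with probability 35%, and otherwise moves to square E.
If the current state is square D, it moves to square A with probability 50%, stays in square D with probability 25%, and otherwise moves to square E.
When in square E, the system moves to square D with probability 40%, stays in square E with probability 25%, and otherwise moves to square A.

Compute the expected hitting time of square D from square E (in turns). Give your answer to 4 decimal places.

2.6036

Let t(s) be the expected number of turns to first reach square D from state s, with t(square D) = 0. Conditioning on the first turn:
t(square A) = 1 + 0.25·t(square A) + 0.4·t(square E)
t(square E) = 1 + 0.35·t(square A) + 0.25·t(square E)
Solving: t(square A) = 2.7219, t(square E) = 2.6036.
Expected turns from square E to square D: 2.6036.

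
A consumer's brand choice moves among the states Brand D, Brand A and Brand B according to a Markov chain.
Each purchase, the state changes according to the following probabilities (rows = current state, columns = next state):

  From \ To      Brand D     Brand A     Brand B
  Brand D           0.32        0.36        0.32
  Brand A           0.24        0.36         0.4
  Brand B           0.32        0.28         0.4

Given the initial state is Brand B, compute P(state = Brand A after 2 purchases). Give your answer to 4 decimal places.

Sum over the intermediate state after 1 purchase:
P = P(Brand B→Brand D)·P(Brand D→Brand A) + P(Brand B→Brand A)·P(Brand A→Brand A) + P(Brand B→Brand B)·P(Brand B→Brand A)
  = 0.32×0.36 + 0.28×0.36 + 0.4×0.28
  = 0.1152 + 0.1008 + 0.1120 = 0.3280

0.3280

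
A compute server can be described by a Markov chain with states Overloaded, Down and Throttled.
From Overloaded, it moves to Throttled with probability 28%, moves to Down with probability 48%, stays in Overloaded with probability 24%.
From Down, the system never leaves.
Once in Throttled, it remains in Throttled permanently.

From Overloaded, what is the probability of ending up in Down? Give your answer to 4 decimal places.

0.6316

Let h(s) be the probability of absorption at Down starting from transient state s. Then h(Down) = 1 and h(Throttled) = 0. By first-step analysis:
h(Overloaded) = 0.24·h(Overloaded) + 0.48·1 + 0.28·0
Solving: h(Overloaded) = 0.6316.
Starting from Overloaded, the probability is 0.6316.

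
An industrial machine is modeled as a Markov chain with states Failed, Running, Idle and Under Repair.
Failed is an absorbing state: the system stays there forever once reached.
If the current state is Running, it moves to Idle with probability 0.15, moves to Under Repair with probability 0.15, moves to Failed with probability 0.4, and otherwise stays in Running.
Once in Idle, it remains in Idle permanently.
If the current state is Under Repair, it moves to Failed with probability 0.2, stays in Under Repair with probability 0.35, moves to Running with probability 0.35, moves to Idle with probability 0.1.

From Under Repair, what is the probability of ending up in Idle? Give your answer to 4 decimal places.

Let h(s) be the probability of absorption at Idle starting from transient state s. Then h(Idle) = 1 and h(Failed) = 0. By first-step analysis:
h(Running) = 0.4·0 + 0.3·h(Running) + 0.15·1 + 0.15·h(Under Repair)
h(Under Repair) = 0.2·0 + 0.35·h(Running) + 0.1·1 + 0.35·h(Under Repair)
Solving: h(Running) = 0.2795, h(Under Repair) = 0.3043.
Starting from Under Repair, the probability is 0.3043.

0.3043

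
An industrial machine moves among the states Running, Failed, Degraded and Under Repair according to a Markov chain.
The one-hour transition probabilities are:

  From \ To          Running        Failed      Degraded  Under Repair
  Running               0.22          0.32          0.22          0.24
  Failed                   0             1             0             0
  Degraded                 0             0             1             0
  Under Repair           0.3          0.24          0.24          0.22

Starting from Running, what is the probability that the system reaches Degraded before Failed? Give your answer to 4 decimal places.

0.4273

Let h(s) be the probability of absorption at Degraded starting from transient state s. Then h(Degraded) = 1 and h(Failed) = 0. By first-step analysis:
h(Running) = 0.22·h(Running) + 0.32·0 + 0.22·1 + 0.24·h(Under Repair)
h(Under Repair) = 0.3·h(Running) + 0.24·0 + 0.24·1 + 0.22·h(Under Repair)
Solving: h(Running) = 0.4273, h(Under Repair) = 0.4720.
Starting from Running, the probability is 0.4273.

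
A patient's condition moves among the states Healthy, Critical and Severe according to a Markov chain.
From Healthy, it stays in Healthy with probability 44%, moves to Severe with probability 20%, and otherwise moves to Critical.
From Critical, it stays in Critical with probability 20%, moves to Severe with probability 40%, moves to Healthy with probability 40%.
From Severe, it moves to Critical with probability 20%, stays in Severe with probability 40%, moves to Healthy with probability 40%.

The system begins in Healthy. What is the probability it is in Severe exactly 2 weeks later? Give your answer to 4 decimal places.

0.3120

Sum over the intermediate state after 1 week:
P = P(Healthy→Healthy)·P(Healthy→Severe) + P(Healthy→Critical)·P(Critical→Severe) + P(Healthy→Severe)·P(Severe→Severe)
  = 0.44×0.2 + 0.36×0.4 + 0.2×0.4
  = 0.0880 + 0.1440 + 0.0800 = 0.3120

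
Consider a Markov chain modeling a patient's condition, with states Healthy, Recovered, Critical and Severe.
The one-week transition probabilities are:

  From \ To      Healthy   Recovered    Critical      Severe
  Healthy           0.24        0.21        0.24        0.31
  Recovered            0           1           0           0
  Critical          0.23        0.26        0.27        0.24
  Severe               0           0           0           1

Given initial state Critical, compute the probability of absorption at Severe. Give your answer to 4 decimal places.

0.5078

Let h(s) be the probability of absorption at Severe starting from transient state s. Then h(Severe) = 1 and h(Recovered) = 0. By first-step analysis:
h(Healthy) = 0.24·h(Healthy) + 0.21·0 + 0.24·h(Critical) + 0.31·1
h(Critical) = 0.23·h(Healthy) + 0.26·0 + 0.27·h(Critical) + 0.24·1
Solving: h(Healthy) = 0.5683, h(Critical) = 0.5078.
Starting from Critical, the probability is 0.5078.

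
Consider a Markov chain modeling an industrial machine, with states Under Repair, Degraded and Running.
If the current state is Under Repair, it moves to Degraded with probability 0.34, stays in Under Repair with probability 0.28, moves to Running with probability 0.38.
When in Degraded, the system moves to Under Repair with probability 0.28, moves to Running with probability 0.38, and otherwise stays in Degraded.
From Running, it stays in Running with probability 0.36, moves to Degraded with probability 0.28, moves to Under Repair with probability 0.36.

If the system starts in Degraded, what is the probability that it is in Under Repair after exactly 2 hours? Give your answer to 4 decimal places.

0.3104

Sum over the intermediate state after 1 hour:
P = P(Degraded→Under Repair)·P(Under Repair→Under Repair) + P(Degraded→Degraded)·P(Degraded→Under Repair) + P(Degraded→Running)·P(Running→Under Repair)
  = 0.28×0.28 + 0.34×0.28 + 0.38×0.36
  = 0.0784 + 0.0952 + 0.1368 = 0.3104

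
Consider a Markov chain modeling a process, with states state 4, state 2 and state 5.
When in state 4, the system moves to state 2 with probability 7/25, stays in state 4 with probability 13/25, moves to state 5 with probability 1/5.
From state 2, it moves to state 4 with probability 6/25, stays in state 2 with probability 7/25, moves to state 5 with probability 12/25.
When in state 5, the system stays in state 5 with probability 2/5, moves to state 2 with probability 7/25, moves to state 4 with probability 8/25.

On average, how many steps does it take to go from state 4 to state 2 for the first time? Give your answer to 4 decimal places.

Let t(s) be the expected number of steps to first reach state 2 from state s, with t(state 2) = 0. Conditioning on the first step:
t(state 4) = 1 + 0.52·t(state 4) + 0.2·t(state 5)
t(state 5) = 1 + 0.32·t(state 4) + 0.4·t(state 5)
Solving: t(state 4) = 3.5714, t(state 5) = 3.5714.
Expected steps from state 4 to state 2: 3.5714.

3.5714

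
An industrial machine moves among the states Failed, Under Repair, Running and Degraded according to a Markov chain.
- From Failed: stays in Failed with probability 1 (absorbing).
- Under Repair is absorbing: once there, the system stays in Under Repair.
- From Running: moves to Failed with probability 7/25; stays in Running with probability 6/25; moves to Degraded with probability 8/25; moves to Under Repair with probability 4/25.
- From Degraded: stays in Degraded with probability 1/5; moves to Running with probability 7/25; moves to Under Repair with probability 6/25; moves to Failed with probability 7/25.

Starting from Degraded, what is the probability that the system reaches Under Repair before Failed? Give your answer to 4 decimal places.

Let h(s) be the probability of absorption at Under Repair starting from transient state s. Then h(Under Repair) = 1 and h(Failed) = 0. By first-step analysis:
h(Running) = 0.28·0 + 0.16·1 + 0.24·h(Running) + 0.32·h(Degraded)
h(Degraded) = 0.28·0 + 0.24·1 + 0.28·h(Running) + 0.2·h(Degraded)
Solving: h(Running) = 0.3951, h(Degraded) = 0.4383.
Starting from Degraded, the probability is 0.4383.

0.4383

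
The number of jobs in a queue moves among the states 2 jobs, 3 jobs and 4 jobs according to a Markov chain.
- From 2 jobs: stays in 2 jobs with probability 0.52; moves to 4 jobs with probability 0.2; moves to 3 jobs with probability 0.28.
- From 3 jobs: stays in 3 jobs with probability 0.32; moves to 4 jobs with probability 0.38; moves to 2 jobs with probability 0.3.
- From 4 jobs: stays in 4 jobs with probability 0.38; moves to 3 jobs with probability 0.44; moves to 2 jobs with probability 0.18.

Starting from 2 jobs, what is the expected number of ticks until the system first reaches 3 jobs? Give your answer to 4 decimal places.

Let t(s) be the expected number of ticks to first reach 3 jobs from state s, with t(3 jobs) = 0. Conditioning on the first tick:
t(2 jobs) = 1 + 0.52·t(2 jobs) + 0.2·t(4 jobs)
t(4 jobs) = 1 + 0.18·t(2 jobs) + 0.38·t(4 jobs)
Solving: t(2 jobs) = 3.1346, t(4 jobs) = 2.5229.
Expected ticks from 2 jobs to 3 jobs: 3.1346.

3.1346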